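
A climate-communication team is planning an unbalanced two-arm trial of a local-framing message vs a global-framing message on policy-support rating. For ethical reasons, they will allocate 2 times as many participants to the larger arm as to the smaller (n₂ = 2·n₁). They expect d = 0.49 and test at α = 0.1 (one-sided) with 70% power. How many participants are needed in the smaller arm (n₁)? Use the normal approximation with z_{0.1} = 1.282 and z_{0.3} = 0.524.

n₁ = 21

With allocation ratio k = n₂/n₁ = 2, Var(x̄₁−x̄₂) = σ²(1/n₁ + 1/(k·n₁)) = σ²·(k+1)/(k·n₁).
So n₁ = (1 + 1/k)·((z_{α} + z_β)/d)² = 1.500 × (1.806/0.49)².
n₁ = 1.500 × 13.58 = 20.4.
Round up: n₁ = 21, giving n₂ = 2 × 21 = 42.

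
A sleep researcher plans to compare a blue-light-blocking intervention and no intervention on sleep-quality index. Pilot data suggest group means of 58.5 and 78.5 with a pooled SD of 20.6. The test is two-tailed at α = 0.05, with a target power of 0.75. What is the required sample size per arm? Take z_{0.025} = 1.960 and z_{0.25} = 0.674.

n = 15 per group

Cohen's d = |M₁ − M₂| / SD_pooled = |58.5 − 78.5| / 20.6 = 20.0 / 20.6 = 0.971.
For two independent groups with equal n: n = 2·((z_{α/2} + z_β) / d)².
z_{α/2} + z_β = 1.960 + 0.674 = 2.634.
n = 2 × (2.634 / 0.971)² = 2 × 2.713² = 2 × 7.36 = 14.7.
Round up to the next whole participant.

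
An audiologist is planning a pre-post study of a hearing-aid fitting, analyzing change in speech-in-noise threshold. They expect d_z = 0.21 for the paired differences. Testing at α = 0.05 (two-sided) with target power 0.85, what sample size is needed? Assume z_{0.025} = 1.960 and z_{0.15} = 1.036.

For a paired (one-sample on differences) test: n = ((z_{α/2} + z_β) / d)².
z_{α/2} + z_β = 1.960 + 1.036 = 2.996.
n = (2.996 / 0.21)² = 14.267² = 203.54.
Round up.

n = 204 pairs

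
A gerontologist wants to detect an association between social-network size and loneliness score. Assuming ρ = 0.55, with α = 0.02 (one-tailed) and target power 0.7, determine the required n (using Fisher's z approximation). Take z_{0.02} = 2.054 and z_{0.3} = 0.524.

n = 21

Fisher's z: C = ½·ln((1+r)/(1−r)) = ½·ln(3.4444) = 0.6184.
n = ((z_{α} + z_β)/C)² + 3.
(2.054 + 0.524) / 0.6184 = 2.578 / 0.6184 = 4.169.
n = 4.169² + 3 = 17.38 + 3 = 20.4.
Round up.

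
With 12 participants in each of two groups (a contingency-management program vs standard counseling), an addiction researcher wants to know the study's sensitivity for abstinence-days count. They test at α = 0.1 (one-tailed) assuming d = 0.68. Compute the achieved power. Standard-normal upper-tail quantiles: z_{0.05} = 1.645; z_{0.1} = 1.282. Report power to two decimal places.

For two equal groups, power = Φ(d·√(n/2) − z_{α}).
d·√(n/2) = 0.68 × √(12/2) = 0.68 × 2.449 = 1.666.
z_β = 1.666 − 1.282 = 0.384.
Power = Φ(0.384) = 0.649.

power ≈ 0.65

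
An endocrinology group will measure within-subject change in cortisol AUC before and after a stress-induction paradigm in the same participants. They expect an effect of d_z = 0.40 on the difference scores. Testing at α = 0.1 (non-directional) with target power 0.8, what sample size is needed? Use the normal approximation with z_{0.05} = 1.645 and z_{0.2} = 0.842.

n = 39 pairs

For a paired (one-sample on differences) test: n = ((z_{α/2} + z_β) / d)².
z_{α/2} + z_β = 1.645 + 0.842 = 2.487.
n = (2.487 / 0.40)² = 6.218² = 38.66.
Round up.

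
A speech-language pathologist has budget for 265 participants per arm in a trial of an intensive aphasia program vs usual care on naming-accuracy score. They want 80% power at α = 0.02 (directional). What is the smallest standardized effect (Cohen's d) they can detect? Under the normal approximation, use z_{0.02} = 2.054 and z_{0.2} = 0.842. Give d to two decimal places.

d_min ≈ 0.25

For two independent groups of n = 265 each: d_min = (z_{α} + z_β)·√(2/n).
z-sum = 2.054 + 0.842 = 2.896.
d_min = 2.896 × √(2/265) = 2.896 × 0.0869 = 0.252.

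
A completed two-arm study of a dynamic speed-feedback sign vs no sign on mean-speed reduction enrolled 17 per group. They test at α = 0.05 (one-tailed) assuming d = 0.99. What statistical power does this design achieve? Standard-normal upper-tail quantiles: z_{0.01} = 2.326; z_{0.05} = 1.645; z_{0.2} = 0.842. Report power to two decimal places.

power ≈ 0.89

For two equal groups, power = Φ(d·√(n/2) − z_{α}).
d·√(n/2) = 0.99 × √(17/2) = 0.99 × 2.915 = 2.886.
z_β = 2.886 − 1.645 = 1.241.
Power = Φ(1.241) = 0.893.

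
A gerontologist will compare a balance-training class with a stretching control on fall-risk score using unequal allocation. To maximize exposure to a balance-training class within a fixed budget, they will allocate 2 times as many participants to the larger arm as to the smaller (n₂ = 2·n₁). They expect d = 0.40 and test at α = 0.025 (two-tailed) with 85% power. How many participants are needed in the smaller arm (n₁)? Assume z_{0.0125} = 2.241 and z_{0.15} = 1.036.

With allocation ratio k = n₂/n₁ = 2, Var(x̄₁−x̄₂) = σ²(1/n₁ + 1/(k·n₁)) = σ²·(k+1)/(k·n₁).
So n₁ = (1 + 1/k)·((z_{α/2} + z_β)/d)² = 1.500 × (3.277/0.40)².
n₁ = 1.500 × 67.12 = 100.7.
Round up: n₁ = 101, giving n₂ = 2 × 101 = 202.

n₁ = 101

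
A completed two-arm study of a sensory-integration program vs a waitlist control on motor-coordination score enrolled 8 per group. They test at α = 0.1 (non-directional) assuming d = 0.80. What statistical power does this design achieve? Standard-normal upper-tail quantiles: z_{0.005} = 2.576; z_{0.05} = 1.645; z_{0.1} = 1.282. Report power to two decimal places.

For two equal groups, power = Φ(d·√(n/2) − z_{α/2}).
d·√(n/2) = 0.80 × √(8/2) = 0.80 × 2.000 = 1.600.
z_β = 1.600 − 1.645 = -0.045.
Power = Φ(-0.045) = 0.482.

power ≈ 0.48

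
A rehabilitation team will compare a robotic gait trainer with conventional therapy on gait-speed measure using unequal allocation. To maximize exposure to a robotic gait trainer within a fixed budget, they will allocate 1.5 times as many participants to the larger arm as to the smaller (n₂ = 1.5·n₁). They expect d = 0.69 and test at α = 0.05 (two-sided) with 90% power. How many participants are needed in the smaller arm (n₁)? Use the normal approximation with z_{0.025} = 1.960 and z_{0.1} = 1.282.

n₁ = 37

With allocation ratio k = n₂/n₁ = 1.5, Var(x̄₁−x̄₂) = σ²(1/n₁ + 1/(k·n₁)) = σ²·(k+1)/(k·n₁).
So n₁ = (1 + 1/k)·((z_{α/2} + z_β)/d)² = 1.667 × (3.242/0.69)².
n₁ = 1.667 × 22.08 = 36.8.
Round up: n₁ = 37, giving n₂ = ⌈1.5 × 37⌉ = ⌈55.5⌉ = 56.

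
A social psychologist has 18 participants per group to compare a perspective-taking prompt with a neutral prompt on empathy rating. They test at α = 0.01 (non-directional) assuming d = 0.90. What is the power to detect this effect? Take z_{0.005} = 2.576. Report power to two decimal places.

power ≈ 0.55

For two equal groups, power = Φ(d·√(n/2) − z_{α/2}).
d·√(n/2) = 0.90 × √(18/2) = 0.90 × 3.000 = 2.700.
z_β = 2.700 − 2.576 = 0.124.
Power = Φ(0.124) = 0.549.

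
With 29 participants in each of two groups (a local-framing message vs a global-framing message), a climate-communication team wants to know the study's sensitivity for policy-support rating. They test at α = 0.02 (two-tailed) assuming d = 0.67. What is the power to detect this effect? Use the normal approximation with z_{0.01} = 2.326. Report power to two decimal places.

For two equal groups, power = Φ(d·√(n/2) − z_{α/2}).
d·√(n/2) = 0.67 × √(29/2) = 0.67 × 3.808 = 2.551.
z_β = 2.551 − 2.326 = 0.225.
Power = Φ(0.225) = 0.589.

power ≈ 0.59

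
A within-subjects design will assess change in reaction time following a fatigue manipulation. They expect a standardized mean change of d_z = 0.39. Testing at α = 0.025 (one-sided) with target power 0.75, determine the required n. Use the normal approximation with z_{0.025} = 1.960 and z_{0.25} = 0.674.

n = 46 pairs

For a paired (one-sample on differences) test: n = ((z_{α} + z_β) / d)².
z_{α} + z_β = 1.960 + 0.674 = 2.634.
n = (2.634 / 0.39)² = 6.754² = 45.61.
Round up.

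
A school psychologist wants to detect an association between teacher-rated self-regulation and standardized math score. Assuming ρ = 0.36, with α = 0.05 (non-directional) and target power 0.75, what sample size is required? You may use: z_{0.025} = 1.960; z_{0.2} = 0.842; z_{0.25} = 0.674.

Fisher's z: C = ½·ln((1+r)/(1−r)) = ½·ln(2.1250) = 0.3769.
n = ((z_{α/2} + z_β)/C)² + 3.
(1.960 + 0.674) / 0.3769 = 2.634 / 0.3769 = 6.989.
n = 6.989² + 3 = 48.84 + 3 = 51.8.
Round up.

n = 52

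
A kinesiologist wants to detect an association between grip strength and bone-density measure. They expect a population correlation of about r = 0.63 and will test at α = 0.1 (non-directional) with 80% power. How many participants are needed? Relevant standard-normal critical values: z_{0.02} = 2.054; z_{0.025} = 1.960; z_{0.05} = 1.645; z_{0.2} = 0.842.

n = 15

Fisher's z: C = ½·ln((1+r)/(1−r)) = ½·ln(4.4054) = 0.7414.
n = ((z_{α/2} + z_β)/C)² + 3.
(1.645 + 0.842) / 0.7414 = 2.487 / 0.7414 = 3.354.
n = 3.354² + 3 = 11.25 + 3 = 14.3.
Round up.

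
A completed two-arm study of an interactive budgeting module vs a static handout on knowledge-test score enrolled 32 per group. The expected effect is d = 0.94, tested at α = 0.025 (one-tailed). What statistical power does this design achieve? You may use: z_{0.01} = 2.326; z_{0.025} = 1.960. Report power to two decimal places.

power ≈ 0.96

For two equal groups, power = Φ(d·√(n/2) − z_{α}).
d·√(n/2) = 0.94 × √(32/2) = 0.94 × 4.000 = 3.760.
z_β = 3.760 − 1.960 = 1.800.
Power = Φ(1.800) = 0.964.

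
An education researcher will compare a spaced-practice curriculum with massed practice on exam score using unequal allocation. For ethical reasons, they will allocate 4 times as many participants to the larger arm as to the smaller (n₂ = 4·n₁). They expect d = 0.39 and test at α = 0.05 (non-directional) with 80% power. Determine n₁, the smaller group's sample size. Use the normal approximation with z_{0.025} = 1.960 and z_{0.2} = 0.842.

With allocation ratio k = n₂/n₁ = 4, Var(x̄₁−x̄₂) = σ²(1/n₁ + 1/(k·n₁)) = σ²·(k+1)/(k·n₁).
So n₁ = (1 + 1/k)·((z_{α/2} + z_β)/d)² = 1.250 × (2.802/0.39)².
n₁ = 1.250 × 51.62 = 64.5.
Round up: n₁ = 65, giving n₂ = 4 × 65 = 260.

n₁ = 65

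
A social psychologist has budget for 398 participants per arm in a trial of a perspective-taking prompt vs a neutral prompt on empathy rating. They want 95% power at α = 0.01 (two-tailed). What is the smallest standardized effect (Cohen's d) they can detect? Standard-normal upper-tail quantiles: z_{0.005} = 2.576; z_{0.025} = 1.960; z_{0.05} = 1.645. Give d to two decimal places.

d_min ≈ 0.30

For two independent groups of n = 398 each: d_min = (z_{α/2} + z_β)·√(2/n).
z-sum = 2.576 + 1.645 = 4.221.
d_min = 4.221 × √(2/398) = 4.221 × 0.0709 = 0.299.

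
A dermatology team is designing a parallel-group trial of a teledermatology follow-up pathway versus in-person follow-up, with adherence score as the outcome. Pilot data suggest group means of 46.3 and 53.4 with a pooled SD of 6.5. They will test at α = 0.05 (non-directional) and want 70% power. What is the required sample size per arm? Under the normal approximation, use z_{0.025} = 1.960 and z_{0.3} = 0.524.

Cohen's d = |M₁ − M₂| / SD_pooled = |46.3 − 53.4| / 6.5 = 7.1 / 6.5 = 1.092.
For two independent groups with equal n: n = 2·((z_{α/2} + z_β) / d)².
z_{α/2} + z_β = 1.960 + 0.524 = 2.484.
n = 2 × (2.484 / 1.092)² = 2 × 2.275² = 2 × 5.17 = 10.3.
Round up to the next whole participant.

n = 11 per group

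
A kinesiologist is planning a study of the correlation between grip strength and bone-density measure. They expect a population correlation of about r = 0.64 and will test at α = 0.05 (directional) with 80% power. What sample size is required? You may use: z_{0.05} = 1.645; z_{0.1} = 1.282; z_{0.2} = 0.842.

Fisher's z: C = ½·ln((1+r)/(1−r)) = ½·ln(4.5556) = 0.7582.
n = ((z_{α} + z_β)/C)² + 3.
(1.645 + 0.842) / 0.7582 = 2.487 / 0.7582 = 3.280.
n = 3.280² + 3 = 10.76 + 3 = 13.8.
Round up.

n = 14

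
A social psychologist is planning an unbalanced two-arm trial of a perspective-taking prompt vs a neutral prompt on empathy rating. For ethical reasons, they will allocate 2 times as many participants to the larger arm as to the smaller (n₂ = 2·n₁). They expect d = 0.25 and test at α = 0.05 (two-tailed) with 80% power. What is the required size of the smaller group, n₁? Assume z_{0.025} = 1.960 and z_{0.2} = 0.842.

n₁ = 189

With allocation ratio k = n₂/n₁ = 2, Var(x̄₁−x̄₂) = σ²(1/n₁ + 1/(k·n₁)) = σ²·(k+1)/(k·n₁).
So n₁ = (1 + 1/k)·((z_{α/2} + z_β)/d)² = 1.500 × (2.802/0.25)².
n₁ = 1.500 × 125.62 = 188.4.
Round up: n₁ = 189, giving n₂ = 2 × 189 = 378.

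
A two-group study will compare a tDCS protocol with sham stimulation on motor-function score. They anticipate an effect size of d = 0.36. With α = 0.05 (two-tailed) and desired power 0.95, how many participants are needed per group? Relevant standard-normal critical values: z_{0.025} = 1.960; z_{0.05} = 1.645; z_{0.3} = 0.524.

For two independent groups with equal n: n = 2·((z_{α/2} + z_β) / d)².
z_{α/2} + z_β = 1.960 + 1.645 = 3.605.
n = 2 × (3.605 / 0.36)² = 2 × 10.014² = 2 × 100.28 = 200.6.
Round up to the next whole participant.

n = 201 per group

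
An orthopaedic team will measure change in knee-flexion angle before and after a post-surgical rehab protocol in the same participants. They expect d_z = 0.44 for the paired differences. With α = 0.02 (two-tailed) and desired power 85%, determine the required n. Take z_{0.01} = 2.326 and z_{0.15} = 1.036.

For a paired (one-sample on differences) test: n = ((z_{α/2} + z_β) / d)².
z_{α/2} + z_β = 2.326 + 1.036 = 3.362.
n = (3.362 / 0.44)² = 7.641² = 58.38.
Round up.

n = 59 pairs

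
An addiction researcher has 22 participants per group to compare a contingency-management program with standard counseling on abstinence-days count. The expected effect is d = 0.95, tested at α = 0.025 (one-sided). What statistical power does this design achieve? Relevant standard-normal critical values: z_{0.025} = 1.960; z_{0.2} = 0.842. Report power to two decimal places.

power ≈ 0.88

For two equal groups, power = Φ(d·√(n/2) − z_{α}).
d·√(n/2) = 0.95 × √(22/2) = 0.95 × 3.317 = 3.151.
z_β = 3.151 − 1.960 = 1.191.
Power = Φ(1.191) = 0.883.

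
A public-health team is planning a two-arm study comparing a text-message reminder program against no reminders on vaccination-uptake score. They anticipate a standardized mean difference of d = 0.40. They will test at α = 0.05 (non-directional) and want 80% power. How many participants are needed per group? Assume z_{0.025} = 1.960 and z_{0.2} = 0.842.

n = 99 per group

For two independent groups with equal n: n = 2·((z_{α/2} + z_β) / d)².
z_{α/2} + z_β = 1.960 + 0.842 = 2.802.
n = 2 × (2.802 / 0.40)² = 2 × 7.005² = 2 × 49.07 = 98.1.
Round up to the next whole participant.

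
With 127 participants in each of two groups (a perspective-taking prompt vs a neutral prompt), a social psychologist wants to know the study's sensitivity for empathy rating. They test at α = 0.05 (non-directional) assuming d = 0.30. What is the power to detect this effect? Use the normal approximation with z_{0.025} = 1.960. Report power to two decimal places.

power ≈ 0.67

For two equal groups, power = Φ(d·√(n/2) − z_{α/2}).
d·√(n/2) = 0.30 × √(127/2) = 0.30 × 7.969 = 2.391.
z_β = 2.391 − 1.960 = 0.431.
Power = Φ(0.431) = 0.667.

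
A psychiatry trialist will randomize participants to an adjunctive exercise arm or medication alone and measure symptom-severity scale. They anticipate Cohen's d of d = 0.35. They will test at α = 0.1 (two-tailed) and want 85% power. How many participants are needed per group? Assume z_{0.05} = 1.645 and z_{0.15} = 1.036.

For two independent groups with equal n: n = 2·((z_{α/2} + z_β) / d)².
z_{α/2} + z_β = 1.645 + 1.036 = 2.681.
n = 2 × (2.681 / 0.35)² = 2 × 7.660² = 2 × 58.68 = 117.4.
Round up to the next whole participant.

n = 118 per group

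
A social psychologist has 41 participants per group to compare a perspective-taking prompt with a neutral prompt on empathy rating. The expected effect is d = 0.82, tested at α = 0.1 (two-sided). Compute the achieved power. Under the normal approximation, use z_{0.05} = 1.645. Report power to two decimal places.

power ≈ 0.98

For two equal groups, power = Φ(d·√(n/2) − z_{α/2}).
d·√(n/2) = 0.82 × √(41/2) = 0.82 × 4.528 = 3.713.
z_β = 3.713 − 1.645 = 2.068.
Power = Φ(2.068) = 0.981.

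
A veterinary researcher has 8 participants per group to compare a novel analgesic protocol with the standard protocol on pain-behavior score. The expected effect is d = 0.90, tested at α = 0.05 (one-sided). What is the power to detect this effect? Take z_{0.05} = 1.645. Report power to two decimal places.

power ≈ 0.56

For two equal groups, power = Φ(d·√(n/2) − z_{α}).
d·√(n/2) = 0.90 × √(8/2) = 0.90 × 2.000 = 1.800.
z_β = 1.800 − 1.645 = 0.155.
Power = Φ(0.155) = 0.562.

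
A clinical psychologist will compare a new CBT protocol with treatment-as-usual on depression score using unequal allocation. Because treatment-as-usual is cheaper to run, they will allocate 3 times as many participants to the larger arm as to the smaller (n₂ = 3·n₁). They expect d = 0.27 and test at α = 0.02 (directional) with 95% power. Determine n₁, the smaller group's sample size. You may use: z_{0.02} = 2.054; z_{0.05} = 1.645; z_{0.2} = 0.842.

With allocation ratio k = n₂/n₁ = 3, Var(x̄₁−x̄₂) = σ²(1/n₁ + 1/(k·n₁)) = σ²·(k+1)/(k·n₁).
So n₁ = (1 + 1/k)·((z_{α} + z_β)/d)² = 1.333 × (3.699/0.27)².
n₁ = 1.333 × 187.69 = 250.3.
Round up: n₁ = 251, giving n₂ = 3 × 251 = 753.

n₁ = 251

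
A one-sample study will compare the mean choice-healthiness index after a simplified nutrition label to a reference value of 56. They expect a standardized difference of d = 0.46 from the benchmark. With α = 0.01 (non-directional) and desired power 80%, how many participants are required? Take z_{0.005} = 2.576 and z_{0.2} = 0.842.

n = 56

For a one-sample test: n = ((z_{α/2} + z_β) / d)².
z_{α/2} + z_β = 2.576 + 0.842 = 3.418.
n = (3.418 / 0.46)² = 7.430² = 55.21.
Round up.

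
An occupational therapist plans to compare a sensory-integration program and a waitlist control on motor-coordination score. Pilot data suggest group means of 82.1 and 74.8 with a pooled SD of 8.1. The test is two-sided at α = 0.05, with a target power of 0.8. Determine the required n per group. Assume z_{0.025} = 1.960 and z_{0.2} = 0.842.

Cohen's d = |M₁ − M₂| / SD_pooled = |82.1 − 74.8| / 8.1 = 7.3 / 8.1 = 0.901.
For two independent groups with equal n: n = 2·((z_{α/2} + z_β) / d)².
z_{α/2} + z_β = 1.960 + 0.842 = 2.802.
n = 2 × (2.802 / 0.901)² = 2 × 3.110² = 2 × 9.67 = 19.3.
Round up to the next whole participant.

n = 20 per group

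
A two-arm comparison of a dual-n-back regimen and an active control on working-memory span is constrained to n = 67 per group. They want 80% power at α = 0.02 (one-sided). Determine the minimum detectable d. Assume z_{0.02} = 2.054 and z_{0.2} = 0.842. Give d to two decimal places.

d_min ≈ 0.50

For two independent groups of n = 67 each: d_min = (z_{α} + z_β)·√(2/n).
z-sum = 2.054 + 0.842 = 2.896.
d_min = 2.896 × √(2/67) = 2.896 × 0.1728 = 0.500.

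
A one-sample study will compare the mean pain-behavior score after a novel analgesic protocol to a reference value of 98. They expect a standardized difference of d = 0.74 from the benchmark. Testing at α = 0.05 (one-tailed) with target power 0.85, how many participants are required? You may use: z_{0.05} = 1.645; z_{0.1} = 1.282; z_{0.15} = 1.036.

n = 14

For a one-sample test: n = ((z_{α} + z_β) / d)².
z_{α} + z_β = 1.645 + 1.036 = 2.681.
n = (2.681 / 0.74)² = 3.623² = 13.13.
Round up.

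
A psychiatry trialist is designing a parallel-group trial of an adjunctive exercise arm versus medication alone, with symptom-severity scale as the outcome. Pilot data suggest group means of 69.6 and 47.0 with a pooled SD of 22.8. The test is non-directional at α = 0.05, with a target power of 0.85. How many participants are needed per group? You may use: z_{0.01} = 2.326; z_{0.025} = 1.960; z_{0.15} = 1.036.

Cohen's d = |M₁ − M₂| / SD_pooled = |69.6 − 47.0| / 22.8 = 22.6 / 22.8 = 0.991.
For two independent groups with equal n: n = 2·((z_{α/2} + z_β) / d)².
z_{α/2} + z_β = 1.960 + 1.036 = 2.996.
n = 2 × (2.996 / 0.991)² = 2 × 3.023² = 2 × 9.14 = 18.3.
Round up to the next whole participant.

n = 19 per group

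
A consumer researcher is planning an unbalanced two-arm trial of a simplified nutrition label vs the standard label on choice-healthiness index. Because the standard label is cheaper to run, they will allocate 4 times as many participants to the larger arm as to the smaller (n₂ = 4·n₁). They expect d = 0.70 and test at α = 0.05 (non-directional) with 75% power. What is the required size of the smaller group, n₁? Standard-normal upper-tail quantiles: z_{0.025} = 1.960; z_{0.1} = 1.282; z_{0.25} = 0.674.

n₁ = 18

With allocation ratio k = n₂/n₁ = 4, Var(x̄₁−x̄₂) = σ²(1/n₁ + 1/(k·n₁)) = σ²·(k+1)/(k·n₁).
So n₁ = (1 + 1/k)·((z_{α/2} + z_β)/d)² = 1.250 × (2.634/0.70)².
n₁ = 1.250 × 14.16 = 17.7.
Round up: n₁ = 18, giving n₂ = 4 × 18 = 72.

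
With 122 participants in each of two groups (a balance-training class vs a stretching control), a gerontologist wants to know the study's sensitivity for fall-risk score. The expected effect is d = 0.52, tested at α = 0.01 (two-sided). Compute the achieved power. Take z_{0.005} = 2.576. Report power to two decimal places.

power ≈ 0.93

For two equal groups, power = Φ(d·√(n/2) − z_{α/2}).
d·√(n/2) = 0.52 × √(122/2) = 0.52 × 7.810 = 4.061.
z_β = 4.061 − 2.576 = 1.485.
Power = Φ(1.485) = 0.931.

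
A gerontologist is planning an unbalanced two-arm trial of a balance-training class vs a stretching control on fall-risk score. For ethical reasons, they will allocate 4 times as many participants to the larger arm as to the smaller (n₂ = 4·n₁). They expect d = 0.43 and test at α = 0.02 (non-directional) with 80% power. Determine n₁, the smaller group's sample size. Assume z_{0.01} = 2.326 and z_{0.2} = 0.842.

With allocation ratio k = n₂/n₁ = 4, Var(x̄₁−x̄₂) = σ²(1/n₁ + 1/(k·n₁)) = σ²·(k+1)/(k·n₁).
So n₁ = (1 + 1/k)·((z_{α/2} + z_β)/d)² = 1.250 × (3.168/0.43)².
n₁ = 1.250 × 54.28 = 67.8.
Round up: n₁ = 68, giving n₂ = 4 × 68 = 272.

n₁ = 68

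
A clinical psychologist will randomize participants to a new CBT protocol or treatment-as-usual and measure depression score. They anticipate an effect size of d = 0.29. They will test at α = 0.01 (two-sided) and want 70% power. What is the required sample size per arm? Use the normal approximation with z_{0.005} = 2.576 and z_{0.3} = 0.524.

For two independent groups with equal n: n = 2·((z_{α/2} + z_β) / d)².
z_{α/2} + z_β = 2.576 + 0.524 = 3.100.
n = 2 × (3.100 / 0.29)² = 2 × 10.690² = 2 × 114.27 = 228.5.
Round up to the next whole participant.

n = 229 per group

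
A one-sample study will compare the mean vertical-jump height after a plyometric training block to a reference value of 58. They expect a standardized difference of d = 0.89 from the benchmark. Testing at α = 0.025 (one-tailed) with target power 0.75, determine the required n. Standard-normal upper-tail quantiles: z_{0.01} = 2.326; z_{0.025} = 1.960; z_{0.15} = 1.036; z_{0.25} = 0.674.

For a one-sample test: n = ((z_{α} + z_β) / d)².
z_{α} + z_β = 1.960 + 0.674 = 2.634.
n = (2.634 / 0.89)² = 2.960² = 8.76.
Round up.

n = 9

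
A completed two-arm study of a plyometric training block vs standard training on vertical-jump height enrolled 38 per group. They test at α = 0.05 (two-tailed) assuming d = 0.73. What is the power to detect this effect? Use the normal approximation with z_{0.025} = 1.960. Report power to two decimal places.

For two equal groups, power = Φ(d·√(n/2) − z_{α/2}).
d·√(n/2) = 0.73 × √(38/2) = 0.73 × 4.359 = 3.182.
z_β = 3.182 − 1.960 = 1.222.
Power = Φ(1.222) = 0.889.

power ≈ 0.89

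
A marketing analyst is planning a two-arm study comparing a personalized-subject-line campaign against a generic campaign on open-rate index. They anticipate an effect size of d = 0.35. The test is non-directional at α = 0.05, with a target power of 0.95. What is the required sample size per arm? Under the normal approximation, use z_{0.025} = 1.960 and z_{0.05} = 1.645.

n = 213 per group

For two independent groups with equal n: n = 2·((z_{α/2} + z_β) / d)².
z_{α/2} + z_β = 1.960 + 1.645 = 3.605.
n = 2 × (3.605 / 0.35)² = 2 × 10.300² = 2 × 106.09 = 212.2.
Round up to the next whole participant.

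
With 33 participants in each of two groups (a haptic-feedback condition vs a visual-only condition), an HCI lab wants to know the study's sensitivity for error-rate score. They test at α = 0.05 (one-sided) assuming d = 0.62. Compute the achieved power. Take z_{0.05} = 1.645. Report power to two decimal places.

For two equal groups, power = Φ(d·√(n/2) − z_{α}).
d·√(n/2) = 0.62 × √(33/2) = 0.62 × 4.062 = 2.518.
z_β = 2.518 − 1.645 = 0.873.
Power = Φ(0.873) = 0.809.

power ≈ 0.81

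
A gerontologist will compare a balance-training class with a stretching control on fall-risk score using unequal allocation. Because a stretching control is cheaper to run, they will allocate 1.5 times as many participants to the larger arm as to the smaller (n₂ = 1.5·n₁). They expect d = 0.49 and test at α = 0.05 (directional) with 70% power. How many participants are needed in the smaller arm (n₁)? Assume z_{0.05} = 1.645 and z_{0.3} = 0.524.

n₁ = 33

With allocation ratio k = n₂/n₁ = 1.5, Var(x̄₁−x̄₂) = σ²(1/n₁ + 1/(k·n₁)) = σ²·(k+1)/(k·n₁).
So n₁ = (1 + 1/k)·((z_{α} + z_β)/d)² = 1.667 × (2.169/0.49)².
n₁ = 1.667 × 19.59 = 32.7.
Round up: n₁ = 33, giving n₂ = ⌈1.5 × 33⌉ = ⌈49.5⌉ = 50.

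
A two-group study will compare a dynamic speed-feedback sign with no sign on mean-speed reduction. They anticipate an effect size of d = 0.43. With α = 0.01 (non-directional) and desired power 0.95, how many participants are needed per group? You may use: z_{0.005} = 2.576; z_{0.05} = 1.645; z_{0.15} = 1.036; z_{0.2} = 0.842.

For two independent groups with equal n: n = 2·((z_{α/2} + z_β) / d)².
z_{α/2} + z_β = 2.576 + 1.645 = 4.221.
n = 2 × (4.221 / 0.43)² = 2 × 9.816² = 2 × 96.36 = 192.7.
Round up to the next whole participant.

n = 193 per group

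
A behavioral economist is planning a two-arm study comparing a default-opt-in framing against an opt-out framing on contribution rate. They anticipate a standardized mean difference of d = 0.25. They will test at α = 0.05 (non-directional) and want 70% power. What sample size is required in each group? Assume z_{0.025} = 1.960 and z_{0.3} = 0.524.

n = 198 per group

For two independent groups with equal n: n = 2·((z_{α/2} + z_β) / d)².
z_{α/2} + z_β = 1.960 + 0.524 = 2.484.
n = 2 × (2.484 / 0.25)² = 2 × 9.936² = 2 × 98.72 = 197.4.
Round up to the next whole participant.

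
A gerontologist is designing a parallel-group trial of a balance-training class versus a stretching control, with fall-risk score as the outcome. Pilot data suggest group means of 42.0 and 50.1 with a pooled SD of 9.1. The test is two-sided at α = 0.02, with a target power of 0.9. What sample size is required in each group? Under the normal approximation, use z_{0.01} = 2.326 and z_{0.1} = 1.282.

n = 33 per group

Cohen's d = |M₁ − M₂| / SD_pooled = |42.0 − 50.1| / 9.1 = 8.1 / 9.1 = 0.890.
For two independent groups with equal n: n = 2·((z_{α/2} + z_β) / d)².
z_{α/2} + z_β = 2.326 + 1.282 = 3.608.
n = 2 × (3.608 / 0.890)² = 2 × 4.054² = 2 × 16.43 = 32.9.
Round up to the next whole participant.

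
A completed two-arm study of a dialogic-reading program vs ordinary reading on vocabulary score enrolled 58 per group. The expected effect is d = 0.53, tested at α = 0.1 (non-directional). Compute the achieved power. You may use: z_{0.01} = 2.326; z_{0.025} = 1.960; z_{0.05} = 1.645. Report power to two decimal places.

For two equal groups, power = Φ(d·√(n/2) − z_{α/2}).
d·√(n/2) = 0.53 × √(58/2) = 0.53 × 5.385 = 2.854.
z_β = 2.854 − 1.645 = 1.209.
Power = Φ(1.209) = 0.887.

power ≈ 0.89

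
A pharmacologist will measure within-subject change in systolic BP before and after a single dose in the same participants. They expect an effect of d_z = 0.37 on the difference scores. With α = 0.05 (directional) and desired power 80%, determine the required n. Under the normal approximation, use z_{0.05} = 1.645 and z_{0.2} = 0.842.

For a paired (one-sample on differences) test: n = ((z_{α} + z_β) / d)².
z_{α} + z_β = 1.645 + 0.842 = 2.487.
n = (2.487 / 0.37)² = 6.722² = 45.18.
Round up.

n = 46 pairs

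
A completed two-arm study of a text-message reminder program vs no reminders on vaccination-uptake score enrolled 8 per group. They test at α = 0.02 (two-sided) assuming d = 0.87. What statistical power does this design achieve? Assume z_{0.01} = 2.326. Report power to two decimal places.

For two equal groups, power = Φ(d·√(n/2) − z_{α/2}).
d·√(n/2) = 0.87 × √(8/2) = 0.87 × 2.000 = 1.740.
z_β = 1.740 − 2.326 = -0.586.
Power = Φ(-0.586) = 0.279.

power ≈ 0.28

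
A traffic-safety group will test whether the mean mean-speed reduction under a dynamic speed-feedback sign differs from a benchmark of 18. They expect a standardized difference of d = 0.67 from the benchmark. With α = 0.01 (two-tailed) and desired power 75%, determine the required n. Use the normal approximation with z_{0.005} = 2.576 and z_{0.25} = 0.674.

For a one-sample test: n = ((z_{α/2} + z_β) / d)².
z_{α/2} + z_β = 2.576 + 0.674 = 3.250.
n = (3.250 / 0.67)² = 4.851² = 23.53.
Round up.

n = 24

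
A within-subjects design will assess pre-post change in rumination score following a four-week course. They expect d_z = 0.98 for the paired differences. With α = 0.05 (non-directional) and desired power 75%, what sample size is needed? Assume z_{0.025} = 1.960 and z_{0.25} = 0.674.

n = 8 pairs

For a paired (one-sample on differences) test: n = ((z_{α/2} + z_β) / d)².
z_{α/2} + z_β = 1.960 + 0.674 = 2.634.
n = (2.634 / 0.98)² = 2.688² = 7.22.
Round up.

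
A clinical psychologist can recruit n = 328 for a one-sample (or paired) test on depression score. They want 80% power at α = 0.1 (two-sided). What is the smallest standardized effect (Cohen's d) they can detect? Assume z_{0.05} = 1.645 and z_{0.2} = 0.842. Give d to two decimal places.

For a single sample (or paired design) of n = 328: d_min = (z_{α/2} + z_β)/√n.
z-sum = 1.645 + 0.842 = 2.487.
d_min = 2.487 / √328 = 2.487 / 18.111 = 0.137.

d_min ≈ 0.14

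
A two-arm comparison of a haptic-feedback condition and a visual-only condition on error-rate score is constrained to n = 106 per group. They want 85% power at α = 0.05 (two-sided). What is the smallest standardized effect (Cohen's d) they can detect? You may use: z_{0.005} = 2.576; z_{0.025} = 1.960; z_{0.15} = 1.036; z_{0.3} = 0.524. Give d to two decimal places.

d_min ≈ 0.41

For two independent groups of n = 106 each: d_min = (z_{α/2} + z_β)·√(2/n).
z-sum = 1.960 + 1.036 = 2.996.
d_min = 2.996 × √(2/106) = 2.996 × 0.1374 = 0.412.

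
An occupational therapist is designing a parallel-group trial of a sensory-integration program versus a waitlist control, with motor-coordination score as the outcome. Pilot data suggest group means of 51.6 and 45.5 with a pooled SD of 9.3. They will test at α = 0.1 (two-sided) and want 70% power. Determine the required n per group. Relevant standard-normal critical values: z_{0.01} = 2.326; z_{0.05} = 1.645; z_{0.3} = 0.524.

Cohen's d = |M₁ − M₂| / SD_pooled = |51.6 − 45.5| / 9.3 = 6.1 / 9.3 = 0.656.
For two independent groups with equal n: n = 2·((z_{α/2} + z_β) / d)².
z_{α/2} + z_β = 1.645 + 0.524 = 2.169.
n = 2 × (2.169 / 0.656)² = 2 × 3.306² = 2 × 10.93 = 21.9.
Round up to the next whole participant.

n = 22 per group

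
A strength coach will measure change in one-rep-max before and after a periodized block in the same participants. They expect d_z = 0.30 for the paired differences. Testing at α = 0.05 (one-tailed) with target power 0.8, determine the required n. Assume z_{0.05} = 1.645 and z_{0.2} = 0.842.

For a paired (one-sample on differences) test: n = ((z_{α} + z_β) / d)².
z_{α} + z_β = 1.645 + 0.842 = 2.487.
n = (2.487 / 0.30)² = 8.290² = 68.72.
Round up.

n = 69 pairs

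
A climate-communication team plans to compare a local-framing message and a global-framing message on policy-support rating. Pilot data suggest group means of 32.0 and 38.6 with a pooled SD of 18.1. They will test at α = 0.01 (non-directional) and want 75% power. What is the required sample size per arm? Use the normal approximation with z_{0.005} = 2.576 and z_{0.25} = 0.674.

n = 159 per group

Cohen's d = |M₁ − M₂| / SD_pooled = |32.0 − 38.6| / 18.1 = 6.6 / 18.1 = 0.365.
For two independent groups with equal n: n = 2·((z_{α/2} + z_β) / d)².
z_{α/2} + z_β = 2.576 + 0.674 = 3.250.
n = 2 × (3.250 / 0.365)² = 2 × 8.904² = 2 × 79.28 = 158.6.
Round up to the next whole participant.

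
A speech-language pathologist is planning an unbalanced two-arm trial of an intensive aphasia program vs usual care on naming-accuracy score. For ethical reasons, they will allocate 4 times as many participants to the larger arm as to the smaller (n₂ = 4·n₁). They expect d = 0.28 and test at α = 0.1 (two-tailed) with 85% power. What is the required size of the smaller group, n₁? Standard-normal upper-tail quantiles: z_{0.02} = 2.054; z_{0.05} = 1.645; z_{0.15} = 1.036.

n₁ = 115

With allocation ratio k = n₂/n₁ = 4, Var(x̄₁−x̄₂) = σ²(1/n₁ + 1/(k·n₁)) = σ²·(k+1)/(k·n₁).
So n₁ = (1 + 1/k)·((z_{α/2} + z_β)/d)² = 1.250 × (2.681/0.28)².
n₁ = 1.250 × 91.68 = 114.6.
Round up: n₁ = 115, giving n₂ = 4 × 115 = 460.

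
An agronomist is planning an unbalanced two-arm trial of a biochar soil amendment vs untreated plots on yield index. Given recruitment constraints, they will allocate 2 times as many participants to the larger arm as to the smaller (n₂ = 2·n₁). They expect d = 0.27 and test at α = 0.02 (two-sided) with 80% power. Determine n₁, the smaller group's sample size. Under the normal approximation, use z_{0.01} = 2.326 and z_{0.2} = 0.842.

With allocation ratio k = n₂/n₁ = 2, Var(x̄₁−x̄₂) = σ²(1/n₁ + 1/(k·n₁)) = σ²·(k+1)/(k·n₁).
So n₁ = (1 + 1/k)·((z_{α/2} + z_β)/d)² = 1.500 × (3.168/0.27)².
n₁ = 1.500 × 137.67 = 206.5.
Round up: n₁ = 207, giving n₂ = 2 × 207 = 414.

n₁ = 207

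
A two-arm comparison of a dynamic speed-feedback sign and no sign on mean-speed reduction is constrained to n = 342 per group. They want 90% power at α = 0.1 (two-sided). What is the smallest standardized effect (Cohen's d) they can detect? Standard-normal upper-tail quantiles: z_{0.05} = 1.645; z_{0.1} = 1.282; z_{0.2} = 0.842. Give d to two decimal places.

For two independent groups of n = 342 each: d_min = (z_{α/2} + z_β)·√(2/n).
z-sum = 1.645 + 1.282 = 2.927.
d_min = 2.927 × √(2/342) = 2.927 × 0.0765 = 0.224.

d_min ≈ 0.22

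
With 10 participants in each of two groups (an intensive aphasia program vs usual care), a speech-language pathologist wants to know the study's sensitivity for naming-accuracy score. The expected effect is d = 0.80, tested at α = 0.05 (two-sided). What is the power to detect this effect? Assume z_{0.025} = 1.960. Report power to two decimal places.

For two equal groups, power = Φ(d·√(n/2) − z_{α/2}).
d·√(n/2) = 0.80 × √(10/2) = 0.80 × 2.236 = 1.789.
z_β = 1.789 − 1.960 = -0.171.
Power = Φ(-0.171) = 0.432.

power ≈ 0.43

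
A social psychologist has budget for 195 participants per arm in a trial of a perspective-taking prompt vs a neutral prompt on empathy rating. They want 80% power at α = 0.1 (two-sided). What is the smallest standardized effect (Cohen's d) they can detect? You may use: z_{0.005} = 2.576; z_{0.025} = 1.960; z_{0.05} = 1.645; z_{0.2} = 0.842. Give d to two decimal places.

d_min ≈ 0.25

For two independent groups of n = 195 each: d_min = (z_{α/2} + z_β)·√(2/n).
z-sum = 1.645 + 0.842 = 2.487.
d_min = 2.487 × √(2/195) = 2.487 × 0.1013 = 0.252.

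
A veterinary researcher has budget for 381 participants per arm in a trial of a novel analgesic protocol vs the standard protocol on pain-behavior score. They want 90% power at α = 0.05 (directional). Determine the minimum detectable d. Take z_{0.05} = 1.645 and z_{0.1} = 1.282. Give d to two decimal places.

d_min ≈ 0.21

For two independent groups of n = 381 each: d_min = (z_{α} + z_β)·√(2/n).
z-sum = 1.645 + 1.282 = 2.927.
d_min = 2.927 × √(2/381) = 2.927 × 0.0725 = 0.212.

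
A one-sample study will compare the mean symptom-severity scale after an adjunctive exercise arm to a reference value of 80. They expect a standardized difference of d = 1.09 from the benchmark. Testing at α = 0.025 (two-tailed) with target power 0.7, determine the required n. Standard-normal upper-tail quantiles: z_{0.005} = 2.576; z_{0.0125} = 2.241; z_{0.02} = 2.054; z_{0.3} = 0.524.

n = 7

For a one-sample test: n = ((z_{α/2} + z_β) / d)².
z_{α/2} + z_β = 2.241 + 0.524 = 2.765.
n = (2.765 / 1.09)² = 2.537² = 6.43.
Round up.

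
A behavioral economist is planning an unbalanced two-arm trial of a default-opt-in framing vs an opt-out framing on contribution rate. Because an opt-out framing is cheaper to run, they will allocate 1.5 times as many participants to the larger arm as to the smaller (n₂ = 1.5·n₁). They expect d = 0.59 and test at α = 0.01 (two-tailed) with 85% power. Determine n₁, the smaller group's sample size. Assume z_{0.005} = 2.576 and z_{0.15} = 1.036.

n₁ = 63

With allocation ratio k = n₂/n₁ = 1.5, Var(x̄₁−x̄₂) = σ²(1/n₁ + 1/(k·n₁)) = σ²·(k+1)/(k·n₁).
So n₁ = (1 + 1/k)·((z_{α/2} + z_β)/d)² = 1.667 × (3.612/0.59)².
n₁ = 1.667 × 37.48 = 62.5.
Round up: n₁ = 63, giving n₂ = ⌈1.5 × 63⌉ = ⌈94.5⌉ = 95.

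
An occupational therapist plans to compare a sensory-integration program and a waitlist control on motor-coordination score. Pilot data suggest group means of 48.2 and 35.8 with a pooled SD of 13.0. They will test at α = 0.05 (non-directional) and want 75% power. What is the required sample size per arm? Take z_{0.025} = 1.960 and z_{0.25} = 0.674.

Cohen's d = |M₁ − M₂| / SD_pooled = |48.2 − 35.8| / 13.0 = 12.4 / 13.0 = 0.954.
For two independent groups with equal n: n = 2·((z_{α/2} + z_β) / d)².
z_{α/2} + z_β = 1.960 + 0.674 = 2.634.
n = 2 × (2.634 / 0.954)² = 2 × 2.761² = 2 × 7.62 = 15.2.
Round up to the next whole participant.

n = 16 per group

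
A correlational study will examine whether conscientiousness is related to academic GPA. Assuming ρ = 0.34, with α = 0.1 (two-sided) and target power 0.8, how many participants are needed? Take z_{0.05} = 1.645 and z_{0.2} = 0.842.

Fisher's z: C = ½·ln((1+r)/(1−r)) = ½·ln(2.0303) = 0.3541.
n = ((z_{α/2} + z_β)/C)² + 3.
(1.645 + 0.842) / 0.3541 = 2.487 / 0.3541 = 7.023.
n = 7.023² + 3 = 49.33 + 3 = 52.3.
Round up.

n = 53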